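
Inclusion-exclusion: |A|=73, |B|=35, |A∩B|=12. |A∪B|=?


|A ∪ B| = |A| + |B| - |A ∩ B|
= 73 + 35 - 12
= 96

|A ∪ B| = 96


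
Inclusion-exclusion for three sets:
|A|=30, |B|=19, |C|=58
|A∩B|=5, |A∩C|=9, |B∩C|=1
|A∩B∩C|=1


|A∪B∪C| = |A|+|B|+|C| - |A∩B|-|A∩C|-|B∩C| + |A∩B∩C|
= 30+19+58 - 5-9-1 + 1
= 107 - 15 + 1
= 93

|A ∪ B ∪ C| = 93


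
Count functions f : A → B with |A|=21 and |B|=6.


Each of |A| = 21 inputs maps to any of |B| = 6 outputs.
# functions = |B|^|A| = 6^21
= 21936950640377856

Number of functions = 21936950640377856


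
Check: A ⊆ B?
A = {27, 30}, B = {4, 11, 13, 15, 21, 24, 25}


A ⊆ B means every element of A is in B.
Elements in A not in B: {27, 30}
So A ⊄ B.

No, A ⊄ B


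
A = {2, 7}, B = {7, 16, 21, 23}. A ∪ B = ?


A ∪ B = all elements in A or B (or both)
A = {2, 7}
B = {7, 16, 21, 23}
A ∪ B = {2, 7, 16, 21, 23}

A ∪ B = {2, 7, 16, 21, 23}


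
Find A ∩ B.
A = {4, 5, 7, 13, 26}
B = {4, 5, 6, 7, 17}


A ∩ B = elements in both A and B
A = {4, 5, 7, 13, 26}
B = {4, 5, 6, 7, 17}
A ∩ B = {4, 5, 7}

A ∩ B = {4, 5, 7}


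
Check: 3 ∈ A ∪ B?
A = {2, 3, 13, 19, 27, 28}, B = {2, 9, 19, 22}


A = {2, 3, 13, 19, 27, 28}, B = {2, 9, 19, 22}
A ∪ B = all elements in A or B
A ∪ B = {2, 3, 9, 13, 19, 22, 27, 28}
Checking if 3 ∈ A ∪ B
3 is in A ∪ B → True

3 ∈ A ∪ B


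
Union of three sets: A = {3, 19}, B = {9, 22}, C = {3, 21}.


A ∪ B = {3, 9, 19, 22}
(A ∪ B) ∪ C = {3, 9, 19, 21, 22}

A ∪ B ∪ C = {3, 9, 19, 21, 22}


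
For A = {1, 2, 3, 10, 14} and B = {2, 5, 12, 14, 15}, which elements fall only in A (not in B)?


A = {1, 2, 3, 10, 14}
B = {2, 5, 12, 14, 15}
Region: only in A (not in B)
Elements: {1, 3, 10}

Elements only in A (not in B): {1, 3, 10}


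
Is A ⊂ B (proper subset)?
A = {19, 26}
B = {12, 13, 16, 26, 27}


A ⊂ B requires: A ⊆ B AND A ≠ B.
A ⊆ B? No
A ⊄ B, so A is not a proper subset.

No, A is not a proper subset of B


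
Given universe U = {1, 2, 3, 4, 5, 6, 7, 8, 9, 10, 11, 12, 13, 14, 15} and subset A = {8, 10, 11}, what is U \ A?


Aᶜ = U \ A = elements in U but not in A
U = {1, 2, 3, 4, 5, 6, 7, 8, 9, 10, 11, 12, 13, 14, 15}
A = {8, 10, 11}
Aᶜ = {1, 2, 3, 4, 5, 6, 7, 9, 12, 13, 14, 15}

Aᶜ = {1, 2, 3, 4, 5, 6, 7, 9, 12, 13, 14, 15}


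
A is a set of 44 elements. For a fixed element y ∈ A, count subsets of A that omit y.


Subsets of A avoiding y are subsets of A \ {y}, which has 43 elements.
Count = 2^(n-1) = 2^43
= 8796093022208

Number of subsets avoiding y = 8796093022208


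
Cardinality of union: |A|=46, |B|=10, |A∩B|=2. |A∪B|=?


|A ∪ B| = |A| + |B| - |A ∩ B|
= 46 + 10 - 2
= 54

|A ∪ B| = 54


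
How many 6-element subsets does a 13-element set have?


C(n,k) = n! / (k!(n-k)!)
C(13,6) = 13! / (6!7!)
= 1716

C(13,6) = 1716


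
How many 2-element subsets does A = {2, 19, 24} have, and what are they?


|A| = 3, so A has C(3,2) = 3 subsets of size 2.
Enumerate by choosing 2 elements from A at a time:
{2, 19}, {2, 24}, {19, 24}

2-element subsets (3 total): {2, 19}, {2, 24}, {19, 24}


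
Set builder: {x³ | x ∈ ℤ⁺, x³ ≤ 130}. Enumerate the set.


Checking each candidate:
Condition: positive perfect cubes ≤ 130
Result = {1, 8, 27, 64, 125}

{1, 8, 27, 64, 125}


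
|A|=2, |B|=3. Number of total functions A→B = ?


Each of |A| = 2 inputs maps to any of |B| = 3 outputs.
# functions = |B|^|A| = 3^2
= 9

Number of functions = 9


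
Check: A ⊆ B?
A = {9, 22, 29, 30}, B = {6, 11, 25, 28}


A ⊆ B means every element of A is in B.
Elements in A not in B: {9, 22, 29, 30}
So A ⊄ B.

No, A ⊄ B


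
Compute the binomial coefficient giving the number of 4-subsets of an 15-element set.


C(n,k) = n! / (k!(n-k)!)
C(15,4) = 15! / (4!11!)
= 1365

C(15,4) = 1365


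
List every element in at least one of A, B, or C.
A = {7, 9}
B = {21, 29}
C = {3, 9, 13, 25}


A ∪ B = {7, 9, 21, 29}
(A ∪ B) ∪ C = {3, 7, 9, 13, 21, 25, 29}

A ∪ B ∪ C = {3, 7, 9, 13, 21, 25, 29}


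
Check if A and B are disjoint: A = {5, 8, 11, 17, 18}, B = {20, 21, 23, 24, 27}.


Disjoint means A ∩ B = ∅.
A ∩ B = ∅
A ∩ B = ∅, so A and B are disjoint.

Yes, A and B are disjoint


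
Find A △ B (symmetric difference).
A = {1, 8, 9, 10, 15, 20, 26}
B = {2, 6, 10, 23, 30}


A △ B = (A \ B) ∪ (B \ A) = elements in exactly one of A or B
A \ B = {1, 8, 9, 15, 20, 26}
B \ A = {2, 6, 23, 30}
A △ B = {1, 2, 6, 8, 9, 15, 20, 23, 26, 30}

A △ B = {1, 2, 6, 8, 9, 15, 20, 23, 26, 30}


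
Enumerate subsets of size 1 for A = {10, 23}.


|A| = 2, so A has C(2,1) = 2 subsets of size 1.
Enumerate by choosing 1 elements from A at a time:
{10}, {23}

1-element subsets (2 total): {10}, {23}


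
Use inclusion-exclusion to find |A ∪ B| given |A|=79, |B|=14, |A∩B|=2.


|A ∪ B| = |A| + |B| - |A ∩ B|
= 79 + 14 - 2
= 91

|A ∪ B| = 91


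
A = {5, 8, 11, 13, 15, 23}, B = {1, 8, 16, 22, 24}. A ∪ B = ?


A ∪ B = all elements in A or B (or both)
A = {5, 8, 11, 13, 15, 23}
B = {1, 8, 16, 22, 24}
A ∪ B = {1, 5, 8, 11, 13, 15, 16, 22, 23, 24}

A ∪ B = {1, 5, 8, 11, 13, 15, 16, 22, 23, 24}


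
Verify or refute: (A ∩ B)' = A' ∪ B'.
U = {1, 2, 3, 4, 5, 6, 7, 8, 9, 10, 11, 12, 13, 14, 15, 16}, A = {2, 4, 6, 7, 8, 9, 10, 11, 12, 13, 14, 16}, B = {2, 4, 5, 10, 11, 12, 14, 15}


LHS: A ∩ B = {2, 4, 10, 11, 12, 14}
(A ∩ B)' = U \ (A ∩ B) = {1, 3, 5, 6, 7, 8, 9, 13, 15, 16}
A' = {1, 3, 5, 15}, B' = {1, 3, 6, 7, 8, 9, 13, 16}
Claimed RHS: A' ∪ B' = {1, 3, 5, 6, 7, 8, 9, 13, 15, 16}
Identity is VALID: LHS = RHS = {1, 3, 5, 6, 7, 8, 9, 13, 15, 16} ✓

Identity is valid. (A ∩ B)' = A' ∪ B' = {1, 3, 5, 6, 7, 8, 9, 13, 15, 16}


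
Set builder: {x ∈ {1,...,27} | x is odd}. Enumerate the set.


Checking each candidate:
Condition: odd numbers in {1,...,27}
Result = {1, 3, 5, 7, 9, 11, 13, 15, 17, 19, 21, 23, 25, 27}

{1, 3, 5, 7, 9, 11, 13, 15, 17, 19, 21, 23, 25, 27}


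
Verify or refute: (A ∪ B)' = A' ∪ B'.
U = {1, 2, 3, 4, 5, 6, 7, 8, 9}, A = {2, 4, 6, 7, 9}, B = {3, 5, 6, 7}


LHS: A ∪ B = {2, 3, 4, 5, 6, 7, 9}
(A ∪ B)' = U \ (A ∪ B) = {1, 8}
A' = {1, 3, 5, 8}, B' = {1, 2, 4, 8, 9}
Claimed RHS: A' ∪ B' = {1, 2, 3, 4, 5, 8, 9}
Identity is INVALID: LHS = {1, 8} but the RHS claimed here equals {1, 2, 3, 4, 5, 8, 9}. The correct form is (A ∪ B)' = A' ∩ B'.

Identity is invalid: (A ∪ B)' = {1, 8} but A' ∪ B' = {1, 2, 3, 4, 5, 8, 9}. The correct De Morgan law is (A ∪ B)' = A' ∩ B'.


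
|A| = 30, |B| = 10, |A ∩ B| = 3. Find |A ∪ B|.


|A ∪ B| = |A| + |B| - |A ∩ B|
= 30 + 10 - 3
= 37

|A ∪ B| = 37


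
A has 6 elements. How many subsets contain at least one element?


Total subsets = 2^n = 2^6 = 64
Non-empty subsets exclude the empty set: 2^n - 1
= 64 - 1
= 63

Number of non-empty subsets = 63


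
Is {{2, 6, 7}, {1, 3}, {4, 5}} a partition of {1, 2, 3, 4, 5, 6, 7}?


A partition requires: (1) non-empty parts, (2) pairwise disjoint, (3) union = U
Parts: {2, 6, 7}, {1, 3}, {4, 5}
Union of parts: {1, 2, 3, 4, 5, 6, 7}
U = {1, 2, 3, 4, 5, 6, 7}
All non-empty? True
Pairwise disjoint? True
Covers U? True

Yes, valid partition


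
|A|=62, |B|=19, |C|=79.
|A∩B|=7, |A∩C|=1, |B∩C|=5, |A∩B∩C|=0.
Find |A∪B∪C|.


|A∪B∪C| = |A|+|B|+|C| - |A∩B|-|A∩C|-|B∩C| + |A∩B∩C|
= 62+19+79 - 7-1-5 + 0
= 160 - 13 + 0
= 147

|A ∪ B ∪ C| = 147


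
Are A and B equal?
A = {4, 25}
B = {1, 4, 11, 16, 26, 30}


Two sets are equal iff they have exactly the same elements.
A = {4, 25}
B = {1, 4, 11, 16, 26, 30}
Differences: {1, 11, 16, 25, 26, 30}
A ≠ B

No, A ≠ B


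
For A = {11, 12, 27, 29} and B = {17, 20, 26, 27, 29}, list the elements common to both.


A ∩ B = elements in both A and B
A = {11, 12, 27, 29}
B = {17, 20, 26, 27, 29}
A ∩ B = {27, 29}

A ∩ B = {27, 29}


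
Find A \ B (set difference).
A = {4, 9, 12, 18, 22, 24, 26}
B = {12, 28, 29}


A \ B = elements in A but not in B
A = {4, 9, 12, 18, 22, 24, 26}
B = {12, 28, 29}
Remove from A any elements in B
A \ B = {4, 9, 18, 22, 24, 26}

A \ B = {4, 9, 18, 22, 24, 26}


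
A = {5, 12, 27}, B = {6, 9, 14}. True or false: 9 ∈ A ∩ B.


A = {5, 12, 27}, B = {6, 9, 14}
A ∩ B = elements in both A and B
A ∩ B = ∅
Checking if 9 ∈ A ∩ B
9 is not in A ∩ B → False

9 ∉ A ∩ B


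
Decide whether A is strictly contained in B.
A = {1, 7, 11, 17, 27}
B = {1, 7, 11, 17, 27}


A ⊂ B requires: A ⊆ B AND A ≠ B.
A ⊆ B? Yes
A = B? Yes
A = B, so A is not a PROPER subset.

No, A is not a proper subset of B


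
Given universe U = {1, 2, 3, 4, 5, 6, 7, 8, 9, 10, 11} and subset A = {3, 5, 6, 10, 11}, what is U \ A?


Aᶜ = U \ A = elements in U but not in A
U = {1, 2, 3, 4, 5, 6, 7, 8, 9, 10, 11}
A = {3, 5, 6, 10, 11}
Aᶜ = {1, 2, 4, 7, 8, 9}

Aᶜ = {1, 2, 4, 7, 8, 9}


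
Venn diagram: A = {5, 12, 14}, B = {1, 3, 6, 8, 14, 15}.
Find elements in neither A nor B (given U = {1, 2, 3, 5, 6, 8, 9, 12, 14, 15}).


A = {5, 12, 14}
B = {1, 3, 6, 8, 14, 15}
Region: in neither A nor B (given U = {1, 2, 3, 5, 6, 8, 9, 12, 14, 15})
Elements: {2, 9}

Elements in neither A nor B (given U = {1, 2, 3, 5, 6, 8, 9, 12, 14, 15}): {2, 9}


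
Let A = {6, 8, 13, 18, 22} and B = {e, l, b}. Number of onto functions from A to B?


n = |A| = 5, k = |B| = 3. Surjections via inclusion-exclusion:
S(n,k) = Σ(-1)^i × C(k,i) × (k-i)^n, i=0 to k
i=0: (-1)^0×C(3,0)×3^5 = 243
i=1: (-1)^1×C(3,1)×2^5 = -96
i=2: (-1)^2×C(3,2)×1^5 = 3
i=3: (-1)^3×C(3,3)×0^5 = 0
Total = 150

Number of surjections = 150


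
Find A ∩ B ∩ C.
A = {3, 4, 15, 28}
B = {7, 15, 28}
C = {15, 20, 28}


A ∩ B = {15, 28}
(A ∩ B) ∩ C = {15, 28}

A ∩ B ∩ C = {15, 28}


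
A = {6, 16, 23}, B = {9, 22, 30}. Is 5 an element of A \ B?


A = {6, 16, 23}, B = {9, 22, 30}
A \ B = elements in A but not in B
A \ B = {6, 16, 23}
Checking if 5 ∈ A \ B
5 is not in A \ B → False

5 ∉ A \ B


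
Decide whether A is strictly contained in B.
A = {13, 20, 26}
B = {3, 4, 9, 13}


A ⊂ B requires: A ⊆ B AND A ≠ B.
A ⊆ B? No
A ⊄ B, so A is not a proper subset.

No, A is not a proper subset of B


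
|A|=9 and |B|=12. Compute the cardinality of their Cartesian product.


|A × B| = |A| × |B|
= 9 × 12
= 108

|A × B| = 108


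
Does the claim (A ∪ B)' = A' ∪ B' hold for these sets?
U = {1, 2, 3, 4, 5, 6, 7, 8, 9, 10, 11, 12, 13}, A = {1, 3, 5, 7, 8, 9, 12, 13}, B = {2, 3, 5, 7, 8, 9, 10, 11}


LHS: A ∪ B = {1, 2, 3, 5, 7, 8, 9, 10, 11, 12, 13}
(A ∪ B)' = U \ (A ∪ B) = {4, 6}
A' = {2, 4, 6, 10, 11}, B' = {1, 4, 6, 12, 13}
Claimed RHS: A' ∪ B' = {1, 2, 4, 6, 10, 11, 12, 13}
Identity is INVALID: LHS = {4, 6} but the RHS claimed here equals {1, 2, 4, 6, 10, 11, 12, 13}. The correct form is (A ∪ B)' = A' ∩ B'.

Identity is invalid: (A ∪ B)' = {4, 6} but A' ∪ B' = {1, 2, 4, 6, 10, 11, 12, 13}. The correct De Morgan law is (A ∪ B)' = A' ∩ B'.


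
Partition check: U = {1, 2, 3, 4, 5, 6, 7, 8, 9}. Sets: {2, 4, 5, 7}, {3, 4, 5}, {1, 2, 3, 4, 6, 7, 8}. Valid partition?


A partition requires: (1) non-empty parts, (2) pairwise disjoint, (3) union = U
Parts: {2, 4, 5, 7}, {3, 4, 5}, {1, 2, 3, 4, 6, 7, 8}
Union of parts: {1, 2, 3, 4, 5, 6, 7, 8}
U = {1, 2, 3, 4, 5, 6, 7, 8, 9}
All non-empty? True
Pairwise disjoint? False
Covers U? False

No, not a valid partition


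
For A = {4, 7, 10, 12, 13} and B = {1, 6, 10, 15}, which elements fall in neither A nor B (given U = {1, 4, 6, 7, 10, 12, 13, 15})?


A = {4, 7, 10, 12, 13}
B = {1, 6, 10, 15}
Region: in neither A nor B (given U = {1, 4, 6, 7, 10, 12, 13, 15})
Elements: ∅

Elements in neither A nor B (given U = {1, 4, 6, 7, 10, 12, 13, 15}): ∅


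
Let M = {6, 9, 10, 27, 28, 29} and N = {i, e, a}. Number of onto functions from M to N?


n = |M| = 6, k = |N| = 3. Surjections via inclusion-exclusion:
S(n,k) = Σ(-1)^i × C(k,i) × (k-i)^n, i=0 to k
i=0: (-1)^0×C(3,0)×3^6 = 729
i=1: (-1)^1×C(3,1)×2^6 = -192
i=2: (-1)^2×C(3,2)×1^6 = 3
i=3: (-1)^3×C(3,3)×0^6 = 0
Total = 540

Number of surjections = 540


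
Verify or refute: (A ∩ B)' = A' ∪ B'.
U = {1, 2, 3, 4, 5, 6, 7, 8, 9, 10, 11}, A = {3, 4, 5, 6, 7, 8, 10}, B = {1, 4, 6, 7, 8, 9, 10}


LHS: A ∩ B = {4, 6, 7, 8, 10}
(A ∩ B)' = U \ (A ∩ B) = {1, 2, 3, 5, 9, 11}
A' = {1, 2, 9, 11}, B' = {2, 3, 5, 11}
Claimed RHS: A' ∪ B' = {1, 2, 3, 5, 9, 11}
Identity is VALID: LHS = RHS = {1, 2, 3, 5, 9, 11} ✓

Identity is valid. (A ∩ B)' = A' ∪ B' = {1, 2, 3, 5, 9, 11}


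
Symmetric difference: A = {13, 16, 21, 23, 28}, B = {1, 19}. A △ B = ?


A △ B = (A \ B) ∪ (B \ A) = elements in exactly one of A or B
A \ B = {13, 16, 21, 23, 28}
B \ A = {1, 19}
A △ B = {1, 13, 16, 19, 21, 23, 28}

A △ B = {1, 13, 16, 19, 21, 23, 28}


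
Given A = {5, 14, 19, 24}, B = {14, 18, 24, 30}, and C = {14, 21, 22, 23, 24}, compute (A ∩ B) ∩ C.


A ∩ B = {14, 24}
(A ∩ B) ∩ C = {14, 24}

A ∩ B ∩ C = {14, 24}


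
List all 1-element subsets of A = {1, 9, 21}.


|A| = 3, so A has C(3,1) = 3 subsets of size 1.
Enumerate by choosing 1 elements from A at a time:
{1}, {9}, {21}

1-element subsets (3 total): {1}, {9}, {21}


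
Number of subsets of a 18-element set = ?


Number of subsets = 2^n
= 2^18
= 262144

|P(A)| = 262144


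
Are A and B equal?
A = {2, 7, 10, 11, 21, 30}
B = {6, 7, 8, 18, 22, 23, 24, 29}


Two sets are equal iff they have exactly the same elements.
A = {2, 7, 10, 11, 21, 30}
B = {6, 7, 8, 18, 22, 23, 24, 29}
Differences: {2, 6, 8, 10, 11, 18, 21, 22, 23, 24, 29, 30}
A ≠ B

No, A ≠ B


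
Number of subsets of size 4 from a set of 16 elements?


C(n,k) = n! / (k!(n-k)!)
C(16,4) = 16! / (4!12!)
= 1820

C(16,4) = 1820


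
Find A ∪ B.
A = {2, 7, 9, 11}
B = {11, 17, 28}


A ∪ B = all elements in A or B (or both)
A = {2, 7, 9, 11}
B = {11, 17, 28}
A ∪ B = {2, 7, 9, 11, 17, 28}

A ∪ B = {2, 7, 9, 11, 17, 28}


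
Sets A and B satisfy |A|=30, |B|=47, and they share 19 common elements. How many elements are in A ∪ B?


|A ∪ B| = |A| + |B| - |A ∩ B|
= 30 + 47 - 19
= 58

|A ∪ B| = 58


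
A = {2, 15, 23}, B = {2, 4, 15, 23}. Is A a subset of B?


A ⊆ B means every element of A is in B.
All elements of A are in B.
So A ⊆ B.

Yes, A ⊆ B


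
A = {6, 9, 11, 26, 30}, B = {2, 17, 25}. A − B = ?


A \ B = elements in A but not in B
A = {6, 9, 11, 26, 30}
B = {2, 17, 25}
Remove from A any elements in B
A \ B = {6, 9, 11, 26, 30}

A \ B = {6, 9, 11, 26, 30}


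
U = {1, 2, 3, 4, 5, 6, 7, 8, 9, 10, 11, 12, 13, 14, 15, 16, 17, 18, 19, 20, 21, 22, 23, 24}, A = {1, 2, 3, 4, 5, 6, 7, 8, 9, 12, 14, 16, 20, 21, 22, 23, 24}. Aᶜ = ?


Aᶜ = U \ A = elements in U but not in A
U = {1, 2, 3, 4, 5, 6, 7, 8, 9, 10, 11, 12, 13, 14, 15, 16, 17, 18, 19, 20, 21, 22, 23, 24}
A = {1, 2, 3, 4, 5, 6, 7, 8, 9, 12, 14, 16, 20, 21, 22, 23, 24}
Aᶜ = {10, 11, 13, 15, 17, 18, 19}

Aᶜ = {10, 11, 13, 15, 17, 18, 19}


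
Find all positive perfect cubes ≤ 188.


Checking each candidate:
Condition: positive perfect cubes ≤ 188
Result = {1, 8, 27, 64, 125}

{1, 8, 27, 64, 125}


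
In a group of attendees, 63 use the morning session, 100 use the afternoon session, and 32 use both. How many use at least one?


|A ∪ B| = |A| + |B| - |A ∩ B|
= 63 + 100 - 32
= 131

|A ∪ B| = 131


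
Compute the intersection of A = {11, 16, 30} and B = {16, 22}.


A ∩ B = elements in both A and B
A = {11, 16, 30}
B = {16, 22}
A ∩ B = {16}

A ∩ B = {16}


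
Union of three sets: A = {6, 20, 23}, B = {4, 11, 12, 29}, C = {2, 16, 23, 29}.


A ∪ B = {4, 6, 11, 12, 20, 23, 29}
(A ∪ B) ∪ C = {2, 4, 6, 11, 12, 16, 20, 23, 29}

A ∪ B ∪ C = {2, 4, 6, 11, 12, 16, 20, 23, 29}


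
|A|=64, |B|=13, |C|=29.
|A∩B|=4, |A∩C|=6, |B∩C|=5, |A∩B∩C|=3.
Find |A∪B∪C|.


|A∪B∪C| = |A|+|B|+|C| - |A∩B|-|A∩C|-|B∩C| + |A∩B∩C|
= 64+13+29 - 4-6-5 + 3
= 106 - 15 + 3
= 94

|A ∪ B ∪ C| = 94


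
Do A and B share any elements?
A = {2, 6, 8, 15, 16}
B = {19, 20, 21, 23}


Disjoint means A ∩ B = ∅.
A ∩ B = ∅
A ∩ B = ∅, so A and B are disjoint.

No — A and B share no elements (A ∩ B = ∅), so they are disjoint


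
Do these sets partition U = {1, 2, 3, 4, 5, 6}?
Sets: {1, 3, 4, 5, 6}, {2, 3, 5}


A partition requires: (1) non-empty parts, (2) pairwise disjoint, (3) union = U
Parts: {1, 3, 4, 5, 6}, {2, 3, 5}
Union of parts: {1, 2, 3, 4, 5, 6}
U = {1, 2, 3, 4, 5, 6}
All non-empty? True
Pairwise disjoint? False
Covers U? True

No, not a valid partition


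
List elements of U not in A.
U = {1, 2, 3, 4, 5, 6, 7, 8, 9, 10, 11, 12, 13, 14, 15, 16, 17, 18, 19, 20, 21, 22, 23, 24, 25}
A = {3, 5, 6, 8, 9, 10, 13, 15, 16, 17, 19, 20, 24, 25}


Aᶜ = U \ A = elements in U but not in A
U = {1, 2, 3, 4, 5, 6, 7, 8, 9, 10, 11, 12, 13, 14, 15, 16, 17, 18, 19, 20, 21, 22, 23, 24, 25}
A = {3, 5, 6, 8, 9, 10, 13, 15, 16, 17, 19, 20, 24, 25}
Aᶜ = {1, 2, 4, 7, 11, 12, 14, 18, 21, 22, 23}

Aᶜ = {1, 2, 4, 7, 11, 12, 14, 18, 21, 22, 23}


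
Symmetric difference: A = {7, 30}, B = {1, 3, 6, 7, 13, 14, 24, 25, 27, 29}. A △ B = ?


A △ B = (A \ B) ∪ (B \ A) = elements in exactly one of A or B
A \ B = {30}
B \ A = {1, 3, 6, 13, 14, 24, 25, 27, 29}
A △ B = {1, 3, 6, 13, 14, 24, 25, 27, 29, 30}

A △ B = {1, 3, 6, 13, 14, 24, 25, 27, 29, 30}


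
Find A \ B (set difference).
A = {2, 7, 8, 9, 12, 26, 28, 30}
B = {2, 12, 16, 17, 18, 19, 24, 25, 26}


A \ B = elements in A but not in B
A = {2, 7, 8, 9, 12, 26, 28, 30}
B = {2, 12, 16, 17, 18, 19, 24, 25, 26}
Remove from A any elements in B
A \ B = {7, 8, 9, 28, 30}

A \ B = {7, 8, 9, 28, 30}


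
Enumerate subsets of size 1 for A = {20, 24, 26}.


|A| = 3, so A has C(3,1) = 3 subsets of size 1.
Enumerate by choosing 1 elements from A at a time:
{20}, {24}, {26}

1-element subsets (3 total): {20}, {24}, {26}


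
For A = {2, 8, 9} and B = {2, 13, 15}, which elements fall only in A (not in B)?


A = {2, 8, 9}
B = {2, 13, 15}
Region: only in A (not in B)
Elements: {8, 9}

Elements only in A (not in B): {8, 9}


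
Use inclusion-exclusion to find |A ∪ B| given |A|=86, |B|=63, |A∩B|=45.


|A ∪ B| = |A| + |B| - |A ∩ B|
= 86 + 63 - 45
= 104

|A ∪ B| = 104


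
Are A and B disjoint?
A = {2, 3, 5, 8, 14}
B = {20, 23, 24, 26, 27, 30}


Disjoint means A ∩ B = ∅.
A ∩ B = ∅
A ∩ B = ∅, so A and B are disjoint.

Yes, A and B are disjoint


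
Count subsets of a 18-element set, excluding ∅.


Total subsets = 2^n = 2^18 = 262144
Non-empty subsets exclude the empty set: 2^n - 1
= 262144 - 1
= 262143

Number of non-empty subsets = 262143


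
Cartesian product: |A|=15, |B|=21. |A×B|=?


|A × B| = |A| × |B|
= 15 × 21
= 315

|A × B| = 315


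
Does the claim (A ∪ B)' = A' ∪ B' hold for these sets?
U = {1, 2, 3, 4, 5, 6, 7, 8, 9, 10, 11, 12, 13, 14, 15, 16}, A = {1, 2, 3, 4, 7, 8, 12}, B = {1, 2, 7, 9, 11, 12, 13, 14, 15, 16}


LHS: A ∪ B = {1, 2, 3, 4, 7, 8, 9, 11, 12, 13, 14, 15, 16}
(A ∪ B)' = U \ (A ∪ B) = {5, 6, 10}
A' = {5, 6, 9, 10, 11, 13, 14, 15, 16}, B' = {3, 4, 5, 6, 8, 10}
Claimed RHS: A' ∪ B' = {3, 4, 5, 6, 8, 9, 10, 11, 13, 14, 15, 16}
Identity is INVALID: LHS = {5, 6, 10} but the RHS claimed here equals {3, 4, 5, 6, 8, 9, 10, 11, 13, 14, 15, 16}. The correct form is (A ∪ B)' = A' ∩ B'.

Identity is invalid: (A ∪ B)' = {5, 6, 10} but A' ∪ B' = {3, 4, 5, 6, 8, 9, 10, 11, 13, 14, 15, 16}. The correct De Morgan law is (A ∪ B)' = A' ∩ B'.


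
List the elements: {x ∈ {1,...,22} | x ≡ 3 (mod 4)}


Checking each candidate:
Condition: x in {1,...,22} with x ≡ 3 (mod 4)
Result = {3, 7, 11, 15, 19}

{3, 7, 11, 15, 19}


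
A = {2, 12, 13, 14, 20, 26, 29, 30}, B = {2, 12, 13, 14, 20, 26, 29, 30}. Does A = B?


Two sets are equal iff they have exactly the same elements.
A = {2, 12, 13, 14, 20, 26, 29, 30}
B = {2, 12, 13, 14, 20, 26, 29, 30}
Same elements → A = B

Yes, A = B


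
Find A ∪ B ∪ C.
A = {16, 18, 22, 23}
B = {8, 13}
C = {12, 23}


A ∪ B = {8, 13, 16, 18, 22, 23}
(A ∪ B) ∪ C = {8, 12, 13, 16, 18, 22, 23}

A ∪ B ∪ C = {8, 12, 13, 16, 18, 22, 23}


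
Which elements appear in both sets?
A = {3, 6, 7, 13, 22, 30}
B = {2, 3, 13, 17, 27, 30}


A ∩ B = elements in both A and B
A = {3, 6, 7, 13, 22, 30}
B = {2, 3, 13, 17, 27, 30}
A ∩ B = {3, 13, 30}

A ∩ B = {3, 13, 30}


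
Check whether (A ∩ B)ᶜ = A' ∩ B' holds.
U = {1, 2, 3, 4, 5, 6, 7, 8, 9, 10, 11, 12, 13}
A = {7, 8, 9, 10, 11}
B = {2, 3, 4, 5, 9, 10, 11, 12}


LHS: A ∩ B = {9, 10, 11}
(A ∩ B)' = U \ (A ∩ B) = {1, 2, 3, 4, 5, 6, 7, 8, 12, 13}
A' = {1, 2, 3, 4, 5, 6, 12, 13}, B' = {1, 6, 7, 8, 13}
Claimed RHS: A' ∩ B' = {1, 6, 13}
Identity is INVALID: LHS = {1, 2, 3, 4, 5, 6, 7, 8, 12, 13} but the RHS claimed here equals {1, 6, 13}. The correct form is (A ∩ B)' = A' ∪ B'.

Identity is invalid: (A ∩ B)' = {1, 2, 3, 4, 5, 6, 7, 8, 12, 13} but A' ∩ B' = {1, 6, 13}. The correct De Morgan law is (A ∩ B)' = A' ∪ B'.


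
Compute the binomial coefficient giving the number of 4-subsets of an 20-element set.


C(n,k) = n! / (k!(n-k)!)
C(20,4) = 20! / (4!16!)
= 4845

C(20,4) = 4845


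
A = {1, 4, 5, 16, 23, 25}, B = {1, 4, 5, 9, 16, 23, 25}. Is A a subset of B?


A ⊆ B means every element of A is in B.
All elements of A are in B.
So A ⊆ B.

Yes, A ⊆ B


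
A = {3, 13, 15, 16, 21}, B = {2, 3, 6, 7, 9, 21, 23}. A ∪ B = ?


A ∪ B = all elements in A or B (or both)
A = {3, 13, 15, 16, 21}
B = {2, 3, 6, 7, 9, 21, 23}
A ∪ B = {2, 3, 6, 7, 9, 13, 15, 16, 21, 23}

A ∪ B = {2, 3, 6, 7, 9, 13, 15, 16, 21, 23}


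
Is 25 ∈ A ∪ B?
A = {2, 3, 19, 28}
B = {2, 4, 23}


A = {2, 3, 19, 28}, B = {2, 4, 23}
A ∪ B = all elements in A or B
A ∪ B = {2, 3, 4, 19, 23, 28}
Checking if 25 ∈ A ∪ B
25 is not in A ∪ B → False

25 ∉ A ∪ B


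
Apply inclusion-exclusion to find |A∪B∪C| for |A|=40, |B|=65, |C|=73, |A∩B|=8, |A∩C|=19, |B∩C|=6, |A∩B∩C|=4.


|A∪B∪C| = |A|+|B|+|C| - |A∩B|-|A∩C|-|B∩C| + |A∩B∩C|
= 40+65+73 - 8-19-6 + 4
= 178 - 33 + 4
= 149

|A ∪ B ∪ C| = 149


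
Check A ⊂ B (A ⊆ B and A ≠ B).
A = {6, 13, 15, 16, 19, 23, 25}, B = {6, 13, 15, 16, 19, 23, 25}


A ⊂ B requires: A ⊆ B AND A ≠ B.
A ⊆ B? Yes
A = B? Yes
A = B, so A is not a PROPER subset.

No, A is not a proper subset of B


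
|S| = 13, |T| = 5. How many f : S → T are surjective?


n = |S| = 13, k = |T| = 5. Surjections via inclusion-exclusion:
S(n,k) = Σ(-1)^i × C(k,i) × (k-i)^n, i=0 to k
i=0: (-1)^0×C(5,0)×5^13 = 1220703125
i=1: (-1)^1×C(5,1)×4^13 = -335544320
i=2: (-1)^2×C(5,2)×3^13 = 15943230
i=3: (-1)^3×C(5,3)×2^13 = -81920
i=4: (-1)^4×C(5,4)×1^13 = 5
i=5: (-1)^5×C(5,5)×0^13 = 0
Total = 901020120

Number of surjections = 901020120


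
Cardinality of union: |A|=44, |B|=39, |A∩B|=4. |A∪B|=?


|A ∪ B| = |A| + |B| - |A ∩ B|
= 44 + 39 - 4
= 79

|A ∪ B| = 79


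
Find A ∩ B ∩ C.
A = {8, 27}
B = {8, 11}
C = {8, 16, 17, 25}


A ∩ B = {8}
(A ∩ B) ∩ C = {8}

A ∩ B ∩ C = {8}


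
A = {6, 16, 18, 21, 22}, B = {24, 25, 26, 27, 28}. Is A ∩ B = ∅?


Disjoint means A ∩ B = ∅.
A ∩ B = ∅
A ∩ B = ∅, so A and B are disjoint.

Yes, A and B are disjoint


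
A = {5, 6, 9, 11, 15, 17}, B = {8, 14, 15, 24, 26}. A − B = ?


A \ B = elements in A but not in B
A = {5, 6, 9, 11, 15, 17}
B = {8, 14, 15, 24, 26}
Remove from A any elements in B
A \ B = {5, 6, 9, 11, 17}

A \ B = {5, 6, 9, 11, 17}


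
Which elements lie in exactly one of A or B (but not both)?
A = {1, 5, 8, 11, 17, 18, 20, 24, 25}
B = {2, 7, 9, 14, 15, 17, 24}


A △ B = (A \ B) ∪ (B \ A) = elements in exactly one of A or B
A \ B = {1, 5, 8, 11, 18, 20, 25}
B \ A = {2, 7, 9, 14, 15}
A △ B = {1, 2, 5, 7, 8, 9, 11, 14, 15, 18, 20, 25}

A △ B = {1, 2, 5, 7, 8, 9, 11, 14, 15, 18, 20, 25}


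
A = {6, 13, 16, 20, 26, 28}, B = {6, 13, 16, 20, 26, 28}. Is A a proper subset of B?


A ⊂ B requires: A ⊆ B AND A ≠ B.
A ⊆ B? Yes
A = B? Yes
A = B, so A is not a PROPER subset.

No, A is not a proper subset of B


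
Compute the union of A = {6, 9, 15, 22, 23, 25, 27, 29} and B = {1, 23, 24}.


A ∪ B = all elements in A or B (or both)
A = {6, 9, 15, 22, 23, 25, 27, 29}
B = {1, 23, 24}
A ∪ B = {1, 6, 9, 15, 22, 23, 24, 25, 27, 29}

A ∪ B = {1, 6, 9, 15, 22, 23, 24, 25, 27, 29}


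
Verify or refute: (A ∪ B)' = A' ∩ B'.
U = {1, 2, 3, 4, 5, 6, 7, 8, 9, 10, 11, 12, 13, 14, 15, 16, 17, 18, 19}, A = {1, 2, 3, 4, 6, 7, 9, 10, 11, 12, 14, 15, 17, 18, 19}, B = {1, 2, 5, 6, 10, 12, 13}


LHS: A ∪ B = {1, 2, 3, 4, 5, 6, 7, 9, 10, 11, 12, 13, 14, 15, 17, 18, 19}
(A ∪ B)' = U \ (A ∪ B) = {8, 16}
A' = {5, 8, 13, 16}, B' = {3, 4, 7, 8, 9, 11, 14, 15, 16, 17, 18, 19}
Claimed RHS: A' ∩ B' = {8, 16}
Identity is VALID: LHS = RHS = {8, 16} ✓

Identity is valid. (A ∪ B)' = A' ∩ B' = {8, 16}


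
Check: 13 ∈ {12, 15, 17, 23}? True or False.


A = {12, 15, 17, 23}
Checking if 13 is in A
13 is not in A → False

13 ∉ A


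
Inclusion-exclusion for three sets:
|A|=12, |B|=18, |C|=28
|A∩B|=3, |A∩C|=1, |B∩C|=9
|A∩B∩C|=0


|A∪B∪C| = |A|+|B|+|C| - |A∩B|-|A∩C|-|B∩C| + |A∩B∩C|
= 12+18+28 - 3-1-9 + 0
= 58 - 13 + 0
= 45

|A ∪ B ∪ C| = 45


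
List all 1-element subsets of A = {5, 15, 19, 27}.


|A| = 4, so A has C(4,1) = 4 subsets of size 1.
Enumerate by choosing 1 elements from A at a time:
{5}, {15}, {19}, {27}

1-element subsets (4 total): {5}, {15}, {19}, {27}


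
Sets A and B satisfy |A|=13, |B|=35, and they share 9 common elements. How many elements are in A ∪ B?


|A ∪ B| = |A| + |B| - |A ∩ B|
= 13 + 35 - 9
= 39

|A ∪ B| = 39


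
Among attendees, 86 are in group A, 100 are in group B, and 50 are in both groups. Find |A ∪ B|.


|A ∪ B| = |A| + |B| - |A ∩ B|
= 86 + 100 - 50
= 136

|A ∪ B| = 136


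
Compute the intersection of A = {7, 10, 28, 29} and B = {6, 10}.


A ∩ B = elements in both A and B
A = {7, 10, 28, 29}
B = {6, 10}
A ∩ B = {10}

A ∩ B = {10}


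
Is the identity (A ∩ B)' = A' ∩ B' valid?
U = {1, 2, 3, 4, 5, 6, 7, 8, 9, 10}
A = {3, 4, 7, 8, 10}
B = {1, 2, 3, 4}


LHS: A ∩ B = {3, 4}
(A ∩ B)' = U \ (A ∩ B) = {1, 2, 5, 6, 7, 8, 9, 10}
A' = {1, 2, 5, 6, 9}, B' = {5, 6, 7, 8, 9, 10}
Claimed RHS: A' ∩ B' = {5, 6, 9}
Identity is INVALID: LHS = {1, 2, 5, 6, 7, 8, 9, 10} but the RHS claimed here equals {5, 6, 9}. The correct form is (A ∩ B)' = A' ∪ B'.

Identity is invalid: (A ∩ B)' = {1, 2, 5, 6, 7, 8, 9, 10} but A' ∩ B' = {5, 6, 9}. The correct De Morgan law is (A ∩ B)' = A' ∪ B'.


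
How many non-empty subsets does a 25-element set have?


Total subsets = 2^n = 2^25 = 33554432
Non-empty subsets exclude the empty set: 2^n - 1
= 33554432 - 1
= 33554431

Number of non-empty subsets = 33554431


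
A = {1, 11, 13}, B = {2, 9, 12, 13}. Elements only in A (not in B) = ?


A = {1, 11, 13}
B = {2, 9, 12, 13}
Region: only in A (not in B)
Elements: {1, 11}

Elements only in A (not in B): {1, 11}


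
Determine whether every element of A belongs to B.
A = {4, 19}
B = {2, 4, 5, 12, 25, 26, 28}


A ⊆ B means every element of A is in B.
Elements in A not in B: {19}
So A ⊄ B.

No, A ⊄ B


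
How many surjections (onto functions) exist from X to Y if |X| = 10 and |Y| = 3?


n = |X| = 10, k = |Y| = 3. Surjections via inclusion-exclusion:
S(n,k) = Σ(-1)^i × C(k,i) × (k-i)^n, i=0 to k
i=0: (-1)^0×C(3,0)×3^10 = 59049
i=1: (-1)^1×C(3,1)×2^10 = -3072
i=2: (-1)^2×C(3,2)×1^10 = 3
i=3: (-1)^3×C(3,3)×0^10 = 0
Total = 55980

Number of surjections = 55980


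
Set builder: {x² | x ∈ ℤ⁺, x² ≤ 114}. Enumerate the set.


Checking each candidate:
Condition: positive perfect squares ≤ 114
Result = {1, 4, 9, 16, 25, 36, 49, 64, 81, 100}

{1, 4, 9, 16, 25, 36, 49, 64, 81, 100}


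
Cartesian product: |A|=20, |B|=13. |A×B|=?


|A × B| = |A| × |B|
= 20 × 13
= 260

|A × B| = 260


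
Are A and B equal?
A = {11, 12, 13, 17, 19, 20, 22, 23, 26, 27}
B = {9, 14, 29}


Two sets are equal iff they have exactly the same elements.
A = {11, 12, 13, 17, 19, 20, 22, 23, 26, 27}
B = {9, 14, 29}
Differences: {9, 11, 12, 13, 14, 17, 19, 20, 22, 23, 26, 27, 29}
A ≠ B

No, A ≠ B


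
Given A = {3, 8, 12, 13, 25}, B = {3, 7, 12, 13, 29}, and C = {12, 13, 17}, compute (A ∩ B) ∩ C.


A ∩ B = {3, 12, 13}
(A ∩ B) ∩ C = {12, 13}

A ∩ B ∩ C = {12, 13}


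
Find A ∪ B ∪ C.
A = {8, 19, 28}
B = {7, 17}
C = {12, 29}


A ∪ B = {7, 8, 17, 19, 28}
(A ∪ B) ∪ C = {7, 8, 12, 17, 19, 28, 29}

A ∪ B ∪ C = {7, 8, 12, 17, 19, 28, 29}


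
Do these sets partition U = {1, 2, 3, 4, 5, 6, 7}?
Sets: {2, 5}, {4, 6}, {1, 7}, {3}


A partition requires: (1) non-empty parts, (2) pairwise disjoint, (3) union = U
Parts: {2, 5}, {4, 6}, {1, 7}, {3}
Union of parts: {1, 2, 3, 4, 5, 6, 7}
U = {1, 2, 3, 4, 5, 6, 7}
All non-empty? True
Pairwise disjoint? True
Covers U? True

Yes, valid partition


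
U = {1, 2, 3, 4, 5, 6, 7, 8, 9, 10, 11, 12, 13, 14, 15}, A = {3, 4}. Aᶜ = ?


Aᶜ = U \ A = elements in U but not in A
U = {1, 2, 3, 4, 5, 6, 7, 8, 9, 10, 11, 12, 13, 14, 15}
A = {3, 4}
Aᶜ = {1, 2, 5, 6, 7, 8, 9, 10, 11, 12, 13, 14, 15}

Aᶜ = {1, 2, 5, 6, 7, 8, 9, 10, 11, 12, 13, 14, 15}


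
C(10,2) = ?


C(n,k) = n! / (k!(n-k)!)
C(10,2) = 10! / (2!8!)
= 45

C(10,2) = 45


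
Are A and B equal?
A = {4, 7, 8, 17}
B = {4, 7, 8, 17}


Two sets are equal iff they have exactly the same elements.
A = {4, 7, 8, 17}
B = {4, 7, 8, 17}
Same elements → A = B

Yes, A = B


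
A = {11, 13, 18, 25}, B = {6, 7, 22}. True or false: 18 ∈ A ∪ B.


A = {11, 13, 18, 25}, B = {6, 7, 22}
A ∪ B = all elements in A or B
A ∪ B = {6, 7, 11, 13, 18, 22, 25}
Checking if 18 ∈ A ∪ B
18 is in A ∪ B → True

18 ∈ A ∪ B


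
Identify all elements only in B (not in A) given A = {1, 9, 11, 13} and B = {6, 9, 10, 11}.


A = {1, 9, 11, 13}
B = {6, 9, 10, 11}
Region: only in B (not in A)
Elements: {6, 10}

Elements only in B (not in A): {6, 10}


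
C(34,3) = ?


C(n,k) = n! / (k!(n-k)!)
C(34,3) = 34! / (3!31!)
= 5984

C(34,3) = 5984


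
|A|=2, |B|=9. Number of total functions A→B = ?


Each of |A| = 2 inputs maps to any of |B| = 9 outputs.
# functions = |B|^|A| = 9^2
= 81

Number of functions = 81


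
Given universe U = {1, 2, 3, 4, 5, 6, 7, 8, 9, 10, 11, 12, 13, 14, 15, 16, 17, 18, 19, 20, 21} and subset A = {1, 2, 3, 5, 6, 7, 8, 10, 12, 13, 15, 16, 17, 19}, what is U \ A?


Aᶜ = U \ A = elements in U but not in A
U = {1, 2, 3, 4, 5, 6, 7, 8, 9, 10, 11, 12, 13, 14, 15, 16, 17, 18, 19, 20, 21}
A = {1, 2, 3, 5, 6, 7, 8, 10, 12, 13, 15, 16, 17, 19}
Aᶜ = {4, 9, 11, 14, 18, 20, 21}

Aᶜ = {4, 9, 11, 14, 18, 20, 21}


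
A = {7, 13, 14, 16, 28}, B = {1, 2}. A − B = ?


A \ B = elements in A but not in B
A = {7, 13, 14, 16, 28}
B = {1, 2}
Remove from A any elements in B
A \ B = {7, 13, 14, 16, 28}

A \ B = {7, 13, 14, 16, 28}


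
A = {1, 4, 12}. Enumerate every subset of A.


|A| = 3, so |P(A)| = 2^3 = 8
Enumerate subsets by cardinality (0 to 3):
∅, {1}, {4}, {12}, {1, 4}, {1, 12}, {4, 12}, {1, 4, 12}

P(A) has 8 subsets: ∅, {1}, {4}, {12}, {1, 4}, {1, 12}, {4, 12}, {1, 4, 12}


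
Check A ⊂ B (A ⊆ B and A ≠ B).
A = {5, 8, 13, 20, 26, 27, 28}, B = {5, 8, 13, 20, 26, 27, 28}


A ⊂ B requires: A ⊆ B AND A ≠ B.
A ⊆ B? Yes
A = B? Yes
A = B, so A is not a PROPER subset.

No, A is not a proper subset of B


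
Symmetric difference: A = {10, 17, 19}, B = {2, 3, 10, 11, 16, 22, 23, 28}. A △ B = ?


A △ B = (A \ B) ∪ (B \ A) = elements in exactly one of A or B
A \ B = {17, 19}
B \ A = {2, 3, 11, 16, 22, 23, 28}
A △ B = {2, 3, 11, 16, 17, 19, 22, 23, 28}

A △ B = {2, 3, 11, 16, 17, 19, 22, 23, 28}


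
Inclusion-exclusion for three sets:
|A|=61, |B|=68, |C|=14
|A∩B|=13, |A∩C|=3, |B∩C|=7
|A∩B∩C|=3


|A∪B∪C| = |A|+|B|+|C| - |A∩B|-|A∩C|-|B∩C| + |A∩B∩C|
= 61+68+14 - 13-3-7 + 3
= 143 - 23 + 3
= 123

|A ∪ B ∪ C| = 123


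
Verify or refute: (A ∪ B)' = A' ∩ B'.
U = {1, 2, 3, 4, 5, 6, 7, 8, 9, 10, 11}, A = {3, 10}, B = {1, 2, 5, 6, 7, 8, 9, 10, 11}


LHS: A ∪ B = {1, 2, 3, 5, 6, 7, 8, 9, 10, 11}
(A ∪ B)' = U \ (A ∪ B) = {4}
A' = {1, 2, 4, 5, 6, 7, 8, 9, 11}, B' = {3, 4}
Claimed RHS: A' ∩ B' = {4}
Identity is VALID: LHS = RHS = {4} ✓

Identity is valid. (A ∪ B)' = A' ∩ B' = {4}


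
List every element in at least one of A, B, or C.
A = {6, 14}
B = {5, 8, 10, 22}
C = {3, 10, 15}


A ∪ B = {5, 6, 8, 10, 14, 22}
(A ∪ B) ∪ C = {3, 5, 6, 8, 10, 14, 15, 22}

A ∪ B ∪ C = {3, 5, 6, 8, 10, 14, 15, 22}


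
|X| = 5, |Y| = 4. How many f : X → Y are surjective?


n = |X| = 5, k = |Y| = 4. Surjections via inclusion-exclusion:
S(n,k) = Σ(-1)^i × C(k,i) × (k-i)^n, i=0 to k
i=0: (-1)^0×C(4,0)×4^5 = 1024
i=1: (-1)^1×C(4,1)×3^5 = -972
i=2: (-1)^2×C(4,2)×2^5 = 192
i=3: (-1)^3×C(4,3)×1^5 = -4
i=4: (-1)^4×C(4,4)×0^5 = 0
Total = 240

Number of surjections = 240


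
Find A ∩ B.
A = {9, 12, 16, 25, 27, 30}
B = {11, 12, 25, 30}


A ∩ B = elements in both A and B
A = {9, 12, 16, 25, 27, 30}
B = {11, 12, 25, 30}
A ∩ B = {12, 25, 30}

A ∩ B = {12, 25, 30}


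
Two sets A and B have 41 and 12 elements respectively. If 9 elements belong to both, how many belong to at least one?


|A ∪ B| = |A| + |B| - |A ∩ B|
= 41 + 12 - 9
= 44

|A ∪ B| = 44


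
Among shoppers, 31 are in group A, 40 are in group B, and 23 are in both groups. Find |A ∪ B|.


|A ∪ B| = |A| + |B| - |A ∩ B|
= 31 + 40 - 23
= 48

|A ∪ B| = 48


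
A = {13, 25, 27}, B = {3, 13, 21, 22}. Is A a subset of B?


A ⊆ B means every element of A is in B.
Elements in A not in B: {25, 27}
So A ⊄ B.

No, A ⊄ B


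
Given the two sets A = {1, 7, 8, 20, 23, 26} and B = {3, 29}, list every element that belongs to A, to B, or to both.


A ∪ B = all elements in A or B (or both)
A = {1, 7, 8, 20, 23, 26}
B = {3, 29}
A ∪ B = {1, 3, 7, 8, 20, 23, 26, 29}

A ∪ B = {1, 3, 7, 8, 20, 23, 26, 29}


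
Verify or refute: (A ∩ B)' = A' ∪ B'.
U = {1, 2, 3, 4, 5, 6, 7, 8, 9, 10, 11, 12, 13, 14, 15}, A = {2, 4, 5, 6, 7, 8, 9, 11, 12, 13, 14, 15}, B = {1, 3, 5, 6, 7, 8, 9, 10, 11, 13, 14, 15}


LHS: A ∩ B = {5, 6, 7, 8, 9, 11, 13, 14, 15}
(A ∩ B)' = U \ (A ∩ B) = {1, 2, 3, 4, 10, 12}
A' = {1, 3, 10}, B' = {2, 4, 12}
Claimed RHS: A' ∪ B' = {1, 2, 3, 4, 10, 12}
Identity is VALID: LHS = RHS = {1, 2, 3, 4, 10, 12} ✓

Identity is valid. (A ∩ B)' = A' ∪ B' = {1, 2, 3, 4, 10, 12}


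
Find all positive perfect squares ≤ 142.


Checking each candidate:
Condition: positive perfect squares ≤ 142
Result = {1, 4, 9, 16, 25, 36, 49, 64, 81, 100, 121}

{1, 4, 9, 16, 25, 36, 49, 64, 81, 100, 121}


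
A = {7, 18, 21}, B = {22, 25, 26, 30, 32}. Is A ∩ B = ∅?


Disjoint means A ∩ B = ∅.
A ∩ B = ∅
A ∩ B = ∅, so A and B are disjoint.

Yes, A and B are disjoint


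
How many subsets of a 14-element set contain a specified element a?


Subsets of A containing a correspond to subsets of A \ {a}, which has 13 elements.
Count = 2^(n-1) = 2^13
= 8192

Number of subsets containing a = 8192


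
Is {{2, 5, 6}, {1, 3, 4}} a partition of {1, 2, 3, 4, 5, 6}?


A partition requires: (1) non-empty parts, (2) pairwise disjoint, (3) union = U
Parts: {2, 5, 6}, {1, 3, 4}
Union of parts: {1, 2, 3, 4, 5, 6}
U = {1, 2, 3, 4, 5, 6}
All non-empty? True
Pairwise disjoint? True
Covers U? True

Yes, valid partition


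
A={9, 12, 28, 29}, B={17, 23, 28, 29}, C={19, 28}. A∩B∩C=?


A ∩ B = {28, 29}
(A ∩ B) ∩ C = {28}

A ∩ B ∩ C = {28}


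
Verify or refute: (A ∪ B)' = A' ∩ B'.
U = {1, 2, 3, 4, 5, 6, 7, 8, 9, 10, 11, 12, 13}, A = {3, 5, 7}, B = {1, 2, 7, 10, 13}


LHS: A ∪ B = {1, 2, 3, 5, 7, 10, 13}
(A ∪ B)' = U \ (A ∪ B) = {4, 6, 8, 9, 11, 12}
A' = {1, 2, 4, 6, 8, 9, 10, 11, 12, 13}, B' = {3, 4, 5, 6, 8, 9, 11, 12}
Claimed RHS: A' ∩ B' = {4, 6, 8, 9, 11, 12}
Identity is VALID: LHS = RHS = {4, 6, 8, 9, 11, 12} ✓

Identity is valid. (A ∪ B)' = A' ∩ B' = {4, 6, 8, 9, 11, 12}


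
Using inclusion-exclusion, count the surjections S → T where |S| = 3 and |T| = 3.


n = |S| = 3, k = |T| = 3. Surjections via inclusion-exclusion:
S(n,k) = Σ(-1)^i × C(k,i) × (k-i)^n, i=0 to k
i=0: (-1)^0×C(3,0)×3^3 = 27
i=1: (-1)^1×C(3,1)×2^3 = -24
i=2: (-1)^2×C(3,2)×1^3 = 3
i=3: (-1)^3×C(3,3)×0^3 = 0
Total = 6

Number of surjections = 6


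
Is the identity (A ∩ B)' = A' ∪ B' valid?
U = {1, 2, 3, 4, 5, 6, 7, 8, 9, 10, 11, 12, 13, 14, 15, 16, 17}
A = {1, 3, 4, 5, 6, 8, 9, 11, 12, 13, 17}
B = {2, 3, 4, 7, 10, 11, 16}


LHS: A ∩ B = {3, 4, 11}
(A ∩ B)' = U \ (A ∩ B) = {1, 2, 5, 6, 7, 8, 9, 10, 12, 13, 14, 15, 16, 17}
A' = {2, 7, 10, 14, 15, 16}, B' = {1, 5, 6, 8, 9, 12, 13, 14, 15, 17}
Claimed RHS: A' ∪ B' = {1, 2, 5, 6, 7, 8, 9, 10, 12, 13, 14, 15, 16, 17}
Identity is VALID: LHS = RHS = {1, 2, 5, 6, 7, 8, 9, 10, 12, 13, 14, 15, 16, 17} ✓

Identity is valid. (A ∩ B)' = A' ∪ B' = {1, 2, 5, 6, 7, 8, 9, 10, 12, 13, 14, 15, 16, 17}


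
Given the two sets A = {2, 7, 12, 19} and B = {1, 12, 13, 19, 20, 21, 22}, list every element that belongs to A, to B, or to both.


A ∪ B = all elements in A or B (or both)
A = {2, 7, 12, 19}
B = {1, 12, 13, 19, 20, 21, 22}
A ∪ B = {1, 2, 7, 12, 13, 19, 20, 21, 22}

A ∪ B = {1, 2, 7, 12, 13, 19, 20, 21, 22}


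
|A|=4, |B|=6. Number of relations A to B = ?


A relation from A to B is any subset of A × B.
|A × B| = 4 × 6 = 24
# relations = 2^|A × B| = 2^24 = 16777216

Number of relations = 16777216


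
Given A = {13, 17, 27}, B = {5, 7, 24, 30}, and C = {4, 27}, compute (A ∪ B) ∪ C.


A ∪ B = {5, 7, 13, 17, 24, 27, 30}
(A ∪ B) ∪ C = {4, 5, 7, 13, 17, 24, 27, 30}

A ∪ B ∪ C = {4, 5, 7, 13, 17, 24, 27, 30}


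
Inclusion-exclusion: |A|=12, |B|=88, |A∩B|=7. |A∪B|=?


|A ∪ B| = |A| + |B| - |A ∩ B|
= 12 + 88 - 7
= 93

|A ∪ B| = 93


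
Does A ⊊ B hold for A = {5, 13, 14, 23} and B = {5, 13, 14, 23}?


A ⊂ B requires: A ⊆ B AND A ≠ B.
A ⊆ B? Yes
A = B? Yes
A = B, so A is not a PROPER subset.

No, A is not a proper subset of B


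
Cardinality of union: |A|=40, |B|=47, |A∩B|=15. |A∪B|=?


|A ∪ B| = |A| + |B| - |A ∩ B|
= 40 + 47 - 15
= 72

|A ∪ B| = 72


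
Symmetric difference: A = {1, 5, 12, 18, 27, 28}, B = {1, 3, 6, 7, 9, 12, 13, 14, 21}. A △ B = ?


A △ B = (A \ B) ∪ (B \ A) = elements in exactly one of A or B
A \ B = {5, 18, 27, 28}
B \ A = {3, 6, 7, 9, 13, 14, 21}
A △ B = {3, 5, 6, 7, 9, 13, 14, 18, 21, 27, 28}

A △ B = {3, 5, 6, 7, 9, 13, 14, 18, 21, 27, 28}


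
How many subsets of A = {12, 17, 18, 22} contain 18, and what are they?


A subset of A contains 18 iff the remaining 3 elements form any subset of A \ {18}.
Count: 2^(n-1) = 2^3 = 8
Subsets containing 18: {18}, {12, 18}, {17, 18}, {18, 22}, {12, 17, 18}, {12, 18, 22}, {17, 18, 22}, {12, 17, 18, 22}

Subsets containing 18 (8 total): {18}, {12, 18}, {17, 18}, {18, 22}, {12, 17, 18}, {12, 18, 22}, {17, 18, 22}, {12, 17, 18, 22}


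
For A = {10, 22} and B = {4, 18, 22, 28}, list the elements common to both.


A ∩ B = elements in both A and B
A = {10, 22}
B = {4, 18, 22, 28}
A ∩ B = {22}

A ∩ B = {22}


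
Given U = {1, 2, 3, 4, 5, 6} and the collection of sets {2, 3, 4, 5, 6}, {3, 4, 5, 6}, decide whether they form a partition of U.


A partition requires: (1) non-empty parts, (2) pairwise disjoint, (3) union = U
Parts: {2, 3, 4, 5, 6}, {3, 4, 5, 6}
Union of parts: {2, 3, 4, 5, 6}
U = {1, 2, 3, 4, 5, 6}
All non-empty? True
Pairwise disjoint? False
Covers U? False

No, not a valid partition
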